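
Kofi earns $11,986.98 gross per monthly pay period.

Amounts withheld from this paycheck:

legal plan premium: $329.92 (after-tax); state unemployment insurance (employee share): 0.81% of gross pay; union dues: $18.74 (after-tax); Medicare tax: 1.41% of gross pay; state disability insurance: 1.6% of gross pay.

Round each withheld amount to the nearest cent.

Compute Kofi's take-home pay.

$11,180.42

State disability insurance: $11,986.98 × 0.016 = $191.79
Medicare tax: $11,986.98 × 0.0141 = $169.02
State unemployment insurance (employee share): $11,986.98 × 0.0081 = $97.09
Union dues: $18.74
Legal plan premium: $329.92
Total deductions = $191.79 + $169.02 + $97.09 + $18.74 + $329.92 = $806.56
Net pay = $11,986.98 − $806.56 = $11,180.42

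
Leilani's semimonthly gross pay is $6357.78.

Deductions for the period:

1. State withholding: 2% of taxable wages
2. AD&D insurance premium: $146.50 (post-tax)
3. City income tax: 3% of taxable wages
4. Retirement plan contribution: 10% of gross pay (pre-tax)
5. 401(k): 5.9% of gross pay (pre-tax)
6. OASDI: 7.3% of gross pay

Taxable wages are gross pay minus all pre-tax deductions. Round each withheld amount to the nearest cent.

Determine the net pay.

Retirement plan contribution: $6357.78 × 0.1 = $635.78
401(k): $6357.78 × 0.059 = $375.11
Pre-tax total = $635.78 + $375.11 = $1010.89
Taxable wages = $6357.78 − $1010.89 = $5346.89
City income tax: $5346.89 × 0.03 = $160.41
State withholding: $5346.89 × 0.02 = $106.94
OASDI: $6357.78 × 0.073 = $464.12
AD&D insurance premium: $146.50
Total deductions = $635.78 + $375.11 + $160.41 + $106.94 + $464.12 + $146.50 = $1888.86
Net pay = $6357.78 − $1888.86 = $4468.92

$4468.92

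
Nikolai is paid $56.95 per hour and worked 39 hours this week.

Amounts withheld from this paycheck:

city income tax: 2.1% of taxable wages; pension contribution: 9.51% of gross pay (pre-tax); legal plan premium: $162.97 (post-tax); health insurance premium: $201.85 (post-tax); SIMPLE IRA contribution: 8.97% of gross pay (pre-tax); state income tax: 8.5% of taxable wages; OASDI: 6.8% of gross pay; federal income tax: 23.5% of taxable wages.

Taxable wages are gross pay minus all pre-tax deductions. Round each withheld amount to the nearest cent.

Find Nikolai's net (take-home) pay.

$677.34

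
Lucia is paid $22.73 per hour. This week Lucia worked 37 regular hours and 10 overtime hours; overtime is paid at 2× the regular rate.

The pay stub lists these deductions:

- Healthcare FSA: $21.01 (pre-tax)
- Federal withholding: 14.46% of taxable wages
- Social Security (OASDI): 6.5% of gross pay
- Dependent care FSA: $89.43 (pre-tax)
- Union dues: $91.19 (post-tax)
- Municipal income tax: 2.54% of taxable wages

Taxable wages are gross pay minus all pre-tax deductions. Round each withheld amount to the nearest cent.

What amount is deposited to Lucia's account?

Regular pay: 37 × $22.73 = $841.01
Overtime pay: 10 × $22.73 × 2 = $454.60
Gross pay = $841.01 + $454.60 = $1295.61
Healthcare FSA: $21.01
Dependent care FSA: $89.43
Pre-tax total = $21.01 + $89.43 = $110.44
Taxable wages = $1295.61 − $110.44 = $1185.17
Federal withholding: $1185.17 × 0.1446 = $171.38
Municipal income tax: $1185.17 × 0.0254 = $30.10
Social Security (OASDI): $1295.61 × 0.065 = $84.21
Union dues: $91.19
Total deductions = $21.01 + $89.43 + $171.38 + $30.10 + $84.21 + $91.19 = $487.32
Net pay = $1295.61 − $487.32 = $808.29

$808.29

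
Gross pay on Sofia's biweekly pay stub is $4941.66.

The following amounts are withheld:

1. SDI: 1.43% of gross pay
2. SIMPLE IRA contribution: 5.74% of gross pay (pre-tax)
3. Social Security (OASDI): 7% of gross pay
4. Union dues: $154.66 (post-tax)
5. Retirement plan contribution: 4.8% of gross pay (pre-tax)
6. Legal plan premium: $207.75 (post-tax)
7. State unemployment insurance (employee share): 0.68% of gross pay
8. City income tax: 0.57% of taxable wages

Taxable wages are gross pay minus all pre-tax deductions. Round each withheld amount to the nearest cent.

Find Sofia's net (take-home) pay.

$3583.01

SIMPLE IRA contribution: $4941.66 × 0.0574 = $283.65
Retirement plan contribution: $4941.66 × 0.048 = $237.20
Pre-tax total = $283.65 + $237.20 = $520.85
Taxable wages = $4941.66 − $520.85 = $4420.81
City income tax: $4420.81 × 0.0057 = $25.20
State unemployment insurance (employee share): $4941.66 × 0.0068 = $33.60
SDI: $4941.66 × 0.0143 = $70.67
Social Security (OASDI): $4941.66 × 0.07 = $345.92
Legal plan premium: $207.75
Union dues: $154.66
Total deductions = $283.65 + $237.20 + $25.20 + $33.60 + $70.67 + $345.92 + $207.75 + $154.66 = $1358.65
Net pay = $4941.66 − $1358.65 = $3583.01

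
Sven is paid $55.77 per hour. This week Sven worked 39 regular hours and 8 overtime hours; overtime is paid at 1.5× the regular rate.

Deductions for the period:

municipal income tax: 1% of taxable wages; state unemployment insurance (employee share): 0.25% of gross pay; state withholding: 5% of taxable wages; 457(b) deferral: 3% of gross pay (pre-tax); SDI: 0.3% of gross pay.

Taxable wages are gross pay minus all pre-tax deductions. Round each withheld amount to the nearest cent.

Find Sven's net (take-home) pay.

$2,577.76

Regular pay: 39 × $55.77 = $2,175.03
Overtime pay: 8 × $55.77 × 1.5 = $669.24
Gross pay = $2,175.03 + $669.24 = $2,844.27
457(b) deferral: $2,844.27 × 0.03 = $85.33
Taxable wages = $2,844.27 − $85.33 = $2,758.94
Municipal income tax: $2,758.94 × 0.01 = $27.59
State withholding: $2,758.94 × 0.05 = $137.95
State unemployment insurance (employee share): $2,844.27 × 0.0025 = $7.11
SDI: $2,844.27 × 0.003 = $8.53
Total deductions = $85.33 + $27.59 + $137.95 + $7.11 + $8.53 = $266.51
Net pay = $2,844.27 − $266.51 = $2,577.76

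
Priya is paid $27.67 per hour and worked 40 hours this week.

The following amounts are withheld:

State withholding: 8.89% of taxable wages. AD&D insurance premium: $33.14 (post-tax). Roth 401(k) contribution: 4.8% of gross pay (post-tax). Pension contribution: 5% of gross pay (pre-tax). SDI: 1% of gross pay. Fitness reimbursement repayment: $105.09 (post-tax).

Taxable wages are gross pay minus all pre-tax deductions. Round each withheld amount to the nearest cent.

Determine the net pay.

Gross pay: 40 × $27.67 = $1,106.80
Pension contribution: $1,106.80 × 0.05 = $55.34
Taxable wages = $1,106.80 − $55.34 = $1,051.46
State withholding: $1,051.46 × 0.0889 = $93.47
SDI: $1,106.80 × 0.01 = $11.07
AD&D insurance premium: $33.14
Roth 401(k) contribution: $1,106.80 × 0.048 = $53.13
Fitness reimbursement repayment: $105.09
Total deductions = $55.34 + $93.47 + $11.07 + $33.14 + $53.13 + $105.09 = $351.24
Net pay = $1,106.80 − $351.24 = $755.56

$755.56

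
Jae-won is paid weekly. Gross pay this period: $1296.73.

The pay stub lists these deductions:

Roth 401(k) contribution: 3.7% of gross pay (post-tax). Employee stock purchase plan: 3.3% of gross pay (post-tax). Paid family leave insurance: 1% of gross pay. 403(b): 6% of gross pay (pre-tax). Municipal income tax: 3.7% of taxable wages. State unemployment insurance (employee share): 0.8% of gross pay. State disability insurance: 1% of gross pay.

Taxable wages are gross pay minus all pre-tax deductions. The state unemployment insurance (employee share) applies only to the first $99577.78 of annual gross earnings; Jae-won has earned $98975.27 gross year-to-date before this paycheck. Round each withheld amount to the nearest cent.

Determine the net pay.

$1052.30

403(b): $1296.73 × 0.06 = $77.80
Taxable wages = $1296.73 − $77.80 = $1218.93
Municipal income tax: $1218.93 × 0.037 = $45.10
Paid family leave insurance: $1296.73 × 0.01 = $12.97
State disability insurance: $1296.73 × 0.01 = $12.97
State unemployment insurance (employee share): only $99577.78 − $98975.27 = $602.51 of this check is subject → $602.51 × 0.008 = $4.82
Employee stock purchase plan: $1296.73 × 0.033 = $42.79
Roth 401(k) contribution: $1296.73 × 0.037 = $47.98
Total deductions = $77.80 + $45.10 + $12.97 + $12.97 + $4.82 + $42.79 + $47.98 = $244.43
Net pay = $1296.73 − $244.43 = $1052.30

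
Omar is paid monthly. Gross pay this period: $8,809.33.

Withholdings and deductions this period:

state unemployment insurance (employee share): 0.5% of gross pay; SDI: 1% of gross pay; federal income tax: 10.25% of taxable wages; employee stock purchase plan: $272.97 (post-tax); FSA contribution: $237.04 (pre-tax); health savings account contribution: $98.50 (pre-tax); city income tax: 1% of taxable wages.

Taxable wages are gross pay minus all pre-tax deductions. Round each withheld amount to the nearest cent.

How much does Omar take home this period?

Health savings account contribution: $98.50
FSA contribution: $237.04
Pre-tax total = $98.50 + $237.04 = $335.54
Taxable wages = $8,809.33 − $335.54 = $8,473.79
City income tax: $8,473.79 × 0.01 = $84.74
Federal income tax: $8,473.79 × 0.1025 = $868.56
SDI: $8,809.33 × 0.01 = $88.09
State unemployment insurance (employee share): $8,809.33 × 0.005 = $44.05
Employee stock purchase plan: $272.97
Total deductions = $98.50 + $237.04 + $84.74 + $868.56 + $88.09 + $44.05 + $272.97 = $1,693.95
Net pay = $8,809.33 − $1,693.95 = $7,115.38

$7,115.38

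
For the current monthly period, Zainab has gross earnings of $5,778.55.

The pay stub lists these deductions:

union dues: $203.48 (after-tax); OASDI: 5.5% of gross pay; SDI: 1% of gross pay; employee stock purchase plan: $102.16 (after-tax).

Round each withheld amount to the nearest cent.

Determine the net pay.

$5,097.30

SDI: $5,778.55 × 0.01 = $57.79
OASDI: $5,778.55 × 0.055 = $317.82
Employee stock purchase plan: $102.16
Union dues: $203.48
Total deductions = $57.79 + $317.82 + $102.16 + $203.48 = $681.25
Net pay = $5,778.55 − $681.25 = $5,097.30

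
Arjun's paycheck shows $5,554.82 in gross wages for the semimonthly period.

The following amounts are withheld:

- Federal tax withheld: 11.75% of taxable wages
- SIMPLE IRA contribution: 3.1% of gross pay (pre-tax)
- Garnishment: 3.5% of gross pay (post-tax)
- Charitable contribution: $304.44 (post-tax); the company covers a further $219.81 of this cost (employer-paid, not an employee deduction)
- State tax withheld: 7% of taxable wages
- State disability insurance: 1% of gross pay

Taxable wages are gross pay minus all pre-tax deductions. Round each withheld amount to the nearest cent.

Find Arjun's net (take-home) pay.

SIMPLE IRA contribution: $5,554.82 × 0.031 = $172.20
Taxable wages = $5,554.82 − $172.20 = $5,382.62
Federal tax withheld: $5,382.62 × 0.1175 = $632.46
State tax withheld: $5,382.62 × 0.07 = $376.78
State disability insurance: $5,554.82 × 0.01 = $55.55
Garnishment: $5,554.82 × 0.035 = $194.42
Charitable contribution: $304.44
(Employer's $219.81 toward charitable contribution is not withheld from the employee.)
Total deductions = $172.20 + $632.46 + $376.78 + $55.55 + $194.42 + $304.44 = $1,735.85
Net pay = $5,554.82 − $1,735.85 = $3,818.97

$3,818.97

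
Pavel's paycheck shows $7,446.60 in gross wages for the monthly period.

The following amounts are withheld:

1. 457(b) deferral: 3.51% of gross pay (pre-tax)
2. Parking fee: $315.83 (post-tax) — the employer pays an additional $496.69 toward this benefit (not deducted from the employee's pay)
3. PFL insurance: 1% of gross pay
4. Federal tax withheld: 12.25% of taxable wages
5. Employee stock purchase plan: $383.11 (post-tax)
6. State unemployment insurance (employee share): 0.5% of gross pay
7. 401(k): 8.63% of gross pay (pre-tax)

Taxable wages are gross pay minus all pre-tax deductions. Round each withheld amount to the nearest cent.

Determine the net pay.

$4,930.47

457(b) deferral: $7,446.60 × 0.0351 = $261.38
401(k): $7,446.60 × 0.0863 = $642.64
Pre-tax total = $261.38 + $642.64 = $904.02
Taxable wages = $7,446.60 − $904.02 = $6,542.58
Federal tax withheld: $6,542.58 × 0.1225 = $801.47
PFL insurance: $7,446.60 × 0.01 = $74.47
State unemployment insurance (employee share): $7,446.60 × 0.005 = $37.23
Parking fee: $315.83
Employee stock purchase plan: $383.11
(Employer's $496.69 toward parking fee is not withheld from the employee.)
Total deductions = $261.38 + $642.64 + $801.47 + $74.47 + $37.23 + $315.83 + $383.11 = $2,516.13
Net pay = $7,446.60 − $2,516.13 = $4,930.47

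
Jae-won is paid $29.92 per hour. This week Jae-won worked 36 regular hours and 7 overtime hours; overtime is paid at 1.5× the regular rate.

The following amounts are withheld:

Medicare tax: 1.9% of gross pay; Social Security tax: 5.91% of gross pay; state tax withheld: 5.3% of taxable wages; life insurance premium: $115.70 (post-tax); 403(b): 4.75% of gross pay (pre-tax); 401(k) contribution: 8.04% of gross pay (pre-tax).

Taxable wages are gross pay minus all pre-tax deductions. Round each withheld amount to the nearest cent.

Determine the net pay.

Regular pay: 36 × $29.92 = $1,077.12
Overtime pay: 7 × $29.92 × 1.5 = $314.16
Gross pay = $1,077.12 + $314.16 = $1,391.28
403(b): $1,391.28 × 0.0475 = $66.09
401(k) contribution: $1,391.28 × 0.0804 = $111.86
Pre-tax total = $66.09 + $111.86 = $177.95
Taxable wages = $1,391.28 − $177.95 = $1,213.33
State tax withheld: $1,213.33 × 0.053 = $64.31
Medicare tax: $1,391.28 × 0.019 = $26.43
Social Security tax: $1,391.28 × 0.0591 = $82.22
Life insurance premium: $115.70
Total deductions = $66.09 + $111.86 + $64.31 + $26.43 + $82.22 + $115.70 = $466.61
Net pay = $1,391.28 − $466.61 = $924.67

$924.67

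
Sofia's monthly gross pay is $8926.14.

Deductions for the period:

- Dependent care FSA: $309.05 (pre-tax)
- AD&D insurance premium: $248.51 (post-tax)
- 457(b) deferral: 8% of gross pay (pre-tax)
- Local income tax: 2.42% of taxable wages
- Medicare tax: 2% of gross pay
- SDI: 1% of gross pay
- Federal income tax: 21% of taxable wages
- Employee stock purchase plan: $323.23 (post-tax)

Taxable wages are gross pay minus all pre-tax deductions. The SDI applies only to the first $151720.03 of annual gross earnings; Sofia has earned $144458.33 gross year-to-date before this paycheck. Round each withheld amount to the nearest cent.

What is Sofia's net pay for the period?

$5229.24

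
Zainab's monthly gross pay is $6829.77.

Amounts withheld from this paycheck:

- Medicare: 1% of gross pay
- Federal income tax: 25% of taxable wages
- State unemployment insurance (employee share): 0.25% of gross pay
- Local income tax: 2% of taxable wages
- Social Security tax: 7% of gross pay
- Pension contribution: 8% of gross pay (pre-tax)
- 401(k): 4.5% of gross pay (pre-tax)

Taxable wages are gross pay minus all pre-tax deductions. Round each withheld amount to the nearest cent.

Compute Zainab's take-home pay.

401(k): $6829.77 × 0.045 = $307.34
Pension contribution: $6829.77 × 0.08 = $546.38
Pre-tax total = $307.34 + $546.38 = $853.72
Taxable wages = $6829.77 − $853.72 = $5976.05
Federal income tax: $5976.05 × 0.25 = $1494.01
Local income tax: $5976.05 × 0.02 = $119.52
State unemployment insurance (employee share): $6829.77 × 0.0025 = $17.07
Medicare: $6829.77 × 0.01 = $68.30
Social Security tax: $6829.77 × 0.07 = $478.08
Total deductions = $307.34 + $546.38 + $1494.01 + $119.52 + $17.07 + $68.30 + $478.08 = $3030.70
Net pay = $6829.77 − $3030.70 = $3799.07

$3799.07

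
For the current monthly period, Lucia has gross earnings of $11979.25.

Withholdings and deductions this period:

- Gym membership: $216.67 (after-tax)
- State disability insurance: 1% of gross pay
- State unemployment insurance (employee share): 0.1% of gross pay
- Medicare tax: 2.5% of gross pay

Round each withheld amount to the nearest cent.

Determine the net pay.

$11331.33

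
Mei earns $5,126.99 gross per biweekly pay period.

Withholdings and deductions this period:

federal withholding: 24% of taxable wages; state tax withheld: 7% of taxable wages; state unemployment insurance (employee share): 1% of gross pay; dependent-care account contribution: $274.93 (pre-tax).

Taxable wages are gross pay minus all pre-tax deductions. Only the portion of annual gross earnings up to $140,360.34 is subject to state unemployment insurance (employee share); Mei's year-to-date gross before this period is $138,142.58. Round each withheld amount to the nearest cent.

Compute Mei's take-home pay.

$3,325.75

Dependent-care account contribution: $274.93
Taxable wages = $5,126.99 − $274.93 = $4,852.06
State tax withheld: $4,852.06 × 0.07 = $339.64
Federal withholding: $4,852.06 × 0.24 = $1,164.49
State unemployment insurance (employee share): only $140,360.34 − $138,142.58 = $2,217.76 of this check is subject → $2,217.76 × 0.01 = $22.18
Total deductions = $274.93 + $339.64 + $1,164.49 + $22.18 = $1,801.24
Net pay = $5,126.99 − $1,801.24 = $3,325.75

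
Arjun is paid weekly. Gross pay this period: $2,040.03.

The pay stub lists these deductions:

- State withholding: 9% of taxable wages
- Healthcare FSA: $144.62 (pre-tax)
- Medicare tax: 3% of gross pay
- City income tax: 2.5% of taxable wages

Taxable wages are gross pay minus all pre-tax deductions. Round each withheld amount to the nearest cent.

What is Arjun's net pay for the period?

$1,616.23

Healthcare FSA: $144.62
Taxable wages = $2,040.03 − $144.62 = $1,895.41
City income tax: $1,895.41 × 0.025 = $47.39
State withholding: $1,895.41 × 0.09 = $170.59
Medicare tax: $2,040.03 × 0.03 = $61.20
Total deductions = $144.62 + $47.39 + $170.59 + $61.20 = $423.80
Net pay = $2,040.03 − $423.80 = $1,616.23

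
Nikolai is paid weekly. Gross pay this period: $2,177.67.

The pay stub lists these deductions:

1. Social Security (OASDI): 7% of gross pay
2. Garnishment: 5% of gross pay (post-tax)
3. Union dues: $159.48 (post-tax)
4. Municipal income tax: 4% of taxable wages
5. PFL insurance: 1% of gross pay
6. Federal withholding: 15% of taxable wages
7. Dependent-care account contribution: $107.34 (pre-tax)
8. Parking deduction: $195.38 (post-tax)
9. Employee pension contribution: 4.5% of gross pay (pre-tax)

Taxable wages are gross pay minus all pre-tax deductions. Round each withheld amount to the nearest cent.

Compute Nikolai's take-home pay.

Dependent-care account contribution: $107.34
Employee pension contribution: $2,177.67 × 0.045 = $98.00
Pre-tax total = $107.34 + $98.00 = $205.34
Taxable wages = $2,177.67 − $205.34 = $1,972.33
Municipal income tax: $1,972.33 × 0.04 = $78.89
Federal withholding: $1,972.33 × 0.15 = $295.85
Social Security (OASDI): $2,177.67 × 0.07 = $152.44
PFL insurance: $2,177.67 × 0.01 = $21.78
Union dues: $159.48
Parking deduction: $195.38
Garnishment: $2,177.67 × 0.05 = $108.88
Total deductions = $107.34 + $98.00 + $78.89 + $295.85 + $152.44 + $21.78 + $159.48 + $195.38 + $108.88 = $1,218.04
Net pay = $2,177.67 − $1,218.04 = $959.63

$959.63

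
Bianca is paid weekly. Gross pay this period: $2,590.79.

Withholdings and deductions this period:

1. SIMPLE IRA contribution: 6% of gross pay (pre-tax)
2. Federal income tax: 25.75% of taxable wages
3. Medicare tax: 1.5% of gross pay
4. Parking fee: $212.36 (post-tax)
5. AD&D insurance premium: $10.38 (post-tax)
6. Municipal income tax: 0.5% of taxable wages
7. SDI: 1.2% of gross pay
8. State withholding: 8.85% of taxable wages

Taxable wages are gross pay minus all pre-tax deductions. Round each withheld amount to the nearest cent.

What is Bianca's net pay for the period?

SIMPLE IRA contribution: $2,590.79 × 0.06 = $155.45
Taxable wages = $2,590.79 − $155.45 = $2,435.34
Federal income tax: $2,435.34 × 0.2575 = $627.10
State withholding: $2,435.34 × 0.0885 = $215.53
Municipal income tax: $2,435.34 × 0.005 = $12.18
Medicare tax: $2,590.79 × 0.015 = $38.86
SDI: $2,590.79 × 0.012 = $31.09
AD&D insurance premium: $10.38
Parking fee: $212.36
Total deductions = $155.45 + $627.10 + $215.53 + $12.18 + $38.86 + $31.09 + $10.38 + $212.36 = $1,302.95
Net pay = $2,590.79 − $1,302.95 = $1,287.84

$1,287.84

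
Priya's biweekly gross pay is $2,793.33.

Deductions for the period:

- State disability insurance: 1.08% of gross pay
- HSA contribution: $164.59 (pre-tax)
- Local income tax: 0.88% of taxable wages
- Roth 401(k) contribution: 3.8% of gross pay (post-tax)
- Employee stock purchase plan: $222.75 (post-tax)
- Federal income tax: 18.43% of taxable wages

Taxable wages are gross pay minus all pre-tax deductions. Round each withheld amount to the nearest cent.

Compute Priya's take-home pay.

$1,762.06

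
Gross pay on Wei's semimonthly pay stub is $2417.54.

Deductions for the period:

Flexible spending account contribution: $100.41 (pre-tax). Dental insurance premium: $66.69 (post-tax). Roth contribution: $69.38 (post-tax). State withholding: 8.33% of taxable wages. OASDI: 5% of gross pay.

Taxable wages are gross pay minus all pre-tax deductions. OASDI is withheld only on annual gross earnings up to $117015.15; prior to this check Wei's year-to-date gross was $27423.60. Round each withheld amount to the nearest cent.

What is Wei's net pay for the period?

$1867.16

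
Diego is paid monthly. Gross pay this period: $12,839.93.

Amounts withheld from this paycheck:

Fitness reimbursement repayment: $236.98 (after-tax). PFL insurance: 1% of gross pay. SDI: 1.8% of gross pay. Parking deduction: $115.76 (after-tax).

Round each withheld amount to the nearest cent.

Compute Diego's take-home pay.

SDI: $12,839.93 × 0.018 = $231.12
PFL insurance: $12,839.93 × 0.01 = $128.40
Parking deduction: $115.76
Fitness reimbursement repayment: $236.98
Total deductions = $231.12 + $128.40 + $115.76 + $236.98 = $712.26
Net pay = $12,839.93 − $712.26 = $12,127.67

$12,127.67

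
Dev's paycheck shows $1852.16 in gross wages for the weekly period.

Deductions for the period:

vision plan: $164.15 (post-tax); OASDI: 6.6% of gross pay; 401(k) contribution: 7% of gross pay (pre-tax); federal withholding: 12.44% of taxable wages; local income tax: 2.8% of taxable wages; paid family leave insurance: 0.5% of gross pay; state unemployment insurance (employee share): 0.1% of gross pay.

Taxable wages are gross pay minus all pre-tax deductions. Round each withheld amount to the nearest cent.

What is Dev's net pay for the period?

$1162.50

401(k) contribution: $1852.16 × 0.07 = $129.65
Taxable wages = $1852.16 − $129.65 = $1722.51
Local income tax: $1722.51 × 0.028 = $48.23
Federal withholding: $1722.51 × 0.1244 = $214.28
OASDI: $1852.16 × 0.066 = $122.24
Paid family leave insurance: $1852.16 × 0.005 = $9.26
State unemployment insurance (employee share): $1852.16 × 0.001 = $1.85
Vision plan: $164.15
Total deductions = $129.65 + $48.23 + $214.28 + $122.24 + $9.26 + $1.85 + $164.15 = $689.66
Net pay = $1852.16 − $689.66 = $1162.50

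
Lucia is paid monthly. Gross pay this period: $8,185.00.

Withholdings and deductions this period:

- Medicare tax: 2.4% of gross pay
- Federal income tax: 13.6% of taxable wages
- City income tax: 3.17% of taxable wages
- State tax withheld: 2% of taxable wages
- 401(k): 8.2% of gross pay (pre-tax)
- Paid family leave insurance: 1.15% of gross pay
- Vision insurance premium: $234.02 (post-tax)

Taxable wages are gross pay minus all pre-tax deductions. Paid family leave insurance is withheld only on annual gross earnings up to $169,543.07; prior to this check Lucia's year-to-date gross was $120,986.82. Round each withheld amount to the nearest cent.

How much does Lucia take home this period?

$5,578.89

401(k): $8,185.00 × 0.082 = $671.17
Taxable wages = $8,185.00 − $671.17 = $7,513.83
State tax withheld: $7,513.83 × 0.02 = $150.28
Federal income tax: $7,513.83 × 0.136 = $1,021.88
City income tax: $7,513.83 × 0.0317 = $238.19
Medicare tax: $8,185.00 × 0.024 = $196.44
Paid family leave insurance: cap not yet reached, full $8,185.00 is subject → $8,185.00 × 0.0115 = $94.13
Vision insurance premium: $234.02
Total deductions = $671.17 + $150.28 + $1,021.88 + $238.19 + $196.44 + $94.13 + $234.02 = $2,606.11
Net pay = $8,185.00 − $2,606.11 = $5,578.89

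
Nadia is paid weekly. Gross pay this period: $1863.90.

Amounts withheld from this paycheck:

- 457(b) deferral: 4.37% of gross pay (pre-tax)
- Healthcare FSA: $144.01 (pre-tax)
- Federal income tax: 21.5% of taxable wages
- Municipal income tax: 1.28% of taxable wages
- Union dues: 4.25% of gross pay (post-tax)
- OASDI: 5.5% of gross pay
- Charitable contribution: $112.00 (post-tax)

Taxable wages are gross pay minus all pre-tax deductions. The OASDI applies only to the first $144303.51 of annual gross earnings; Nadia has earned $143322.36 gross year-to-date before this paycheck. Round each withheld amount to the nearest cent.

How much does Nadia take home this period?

457(b) deferral: $1863.90 × 0.0437 = $81.45
Healthcare FSA: $144.01
Pre-tax total = $81.45 + $144.01 = $225.46
Taxable wages = $1863.90 − $225.46 = $1638.44
Municipal income tax: $1638.44 × 0.0128 = $20.97
Federal income tax: $1638.44 × 0.215 = $352.26
OASDI: only $144303.51 − $143322.36 = $981.15 of this check is subject → $981.15 × 0.055 = $53.96
Charitable contribution: $112.00
Union dues: $1863.90 × 0.0425 = $79.22
Total deductions = $81.45 + $144.01 + $20.97 + $352.26 + $53.96 + $112.00 + $79.22 = $843.87
Net pay = $1863.90 − $843.87 = $1020.03

$1020.03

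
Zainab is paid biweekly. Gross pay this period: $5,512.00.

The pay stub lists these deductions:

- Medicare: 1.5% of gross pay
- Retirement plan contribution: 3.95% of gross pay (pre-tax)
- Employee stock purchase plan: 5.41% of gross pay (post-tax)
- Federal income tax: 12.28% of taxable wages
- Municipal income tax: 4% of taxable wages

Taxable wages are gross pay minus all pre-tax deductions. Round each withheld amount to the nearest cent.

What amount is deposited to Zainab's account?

$4,051.49

Retirement plan contribution: $5,512.00 × 0.0395 = $217.72
Taxable wages = $5,512.00 − $217.72 = $5,294.28
Municipal income tax: $5,294.28 × 0.04 = $211.77
Federal income tax: $5,294.28 × 0.1228 = $650.14
Medicare: $5,512.00 × 0.015 = $82.68
Employee stock purchase plan: $5,512.00 × 0.0541 = $298.20
Total deductions = $217.72 + $211.77 + $650.14 + $82.68 + $298.20 = $1,460.51
Net pay = $5,512.00 − $1,460.51 = $4,051.49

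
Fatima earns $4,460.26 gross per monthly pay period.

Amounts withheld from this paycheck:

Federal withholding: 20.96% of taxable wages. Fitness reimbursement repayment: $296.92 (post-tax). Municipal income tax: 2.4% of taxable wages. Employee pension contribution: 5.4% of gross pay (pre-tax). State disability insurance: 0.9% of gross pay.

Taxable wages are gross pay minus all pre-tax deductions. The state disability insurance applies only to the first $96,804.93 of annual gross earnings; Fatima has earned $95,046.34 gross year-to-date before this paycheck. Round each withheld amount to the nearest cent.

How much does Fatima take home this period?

$2,921.00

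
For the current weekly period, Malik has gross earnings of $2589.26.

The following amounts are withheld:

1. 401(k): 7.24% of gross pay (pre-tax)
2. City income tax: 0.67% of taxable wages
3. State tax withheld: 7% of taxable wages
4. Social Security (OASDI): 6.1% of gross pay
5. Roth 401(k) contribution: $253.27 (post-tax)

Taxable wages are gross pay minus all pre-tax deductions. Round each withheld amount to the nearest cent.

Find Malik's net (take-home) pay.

$1806.37

401(k): $2589.26 × 0.0724 = $187.46
Taxable wages = $2589.26 − $187.46 = $2401.80
City income tax: $2401.80 × 0.0067 = $16.09
State tax withheld: $2401.80 × 0.07 = $168.13
Social Security (OASDI): $2589.26 × 0.061 = $157.94
Roth 401(k) contribution: $253.27
Total deductions = $187.46 + $16.09 + $168.13 + $157.94 + $253.27 = $782.89
Net pay = $2589.26 − $782.89 = $1806.37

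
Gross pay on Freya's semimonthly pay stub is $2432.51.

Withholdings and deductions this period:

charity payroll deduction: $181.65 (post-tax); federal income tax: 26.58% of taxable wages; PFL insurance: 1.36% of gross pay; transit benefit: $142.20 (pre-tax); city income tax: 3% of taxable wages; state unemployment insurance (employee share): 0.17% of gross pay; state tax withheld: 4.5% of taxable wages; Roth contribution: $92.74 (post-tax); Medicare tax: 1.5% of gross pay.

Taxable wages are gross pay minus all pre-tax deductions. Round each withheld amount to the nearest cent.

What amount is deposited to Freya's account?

Transit benefit: $142.20
Taxable wages = $2432.51 − $142.20 = $2290.31
State tax withheld: $2290.31 × 0.045 = $103.06
Federal income tax: $2290.31 × 0.2658 = $608.76
City income tax: $2290.31 × 0.03 = $68.71
Medicare tax: $2432.51 × 0.015 = $36.49
PFL insurance: $2432.51 × 0.0136 = $33.08
State unemployment insurance (employee share): $2432.51 × 0.0017 = $4.14
Roth contribution: $92.74
Charity payroll deduction: $181.65
Total deductions = $142.20 + $103.06 + $608.76 + $68.71 + $36.49 + $33.08 + $4.14 + $92.74 + $181.65 = $1270.83
Net pay = $2432.51 − $1270.83 = $1161.68

$1161.68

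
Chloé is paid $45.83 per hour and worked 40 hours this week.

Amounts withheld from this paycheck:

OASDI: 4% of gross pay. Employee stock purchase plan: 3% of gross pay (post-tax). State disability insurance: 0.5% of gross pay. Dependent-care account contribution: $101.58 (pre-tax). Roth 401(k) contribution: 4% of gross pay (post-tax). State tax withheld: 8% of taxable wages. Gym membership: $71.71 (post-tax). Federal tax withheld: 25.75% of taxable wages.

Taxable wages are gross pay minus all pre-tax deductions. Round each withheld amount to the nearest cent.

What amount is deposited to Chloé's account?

Gross pay: 40 × $45.83 = $1,833.20
Dependent-care account contribution: $101.58
Taxable wages = $1,833.20 − $101.58 = $1,731.62
Federal tax withheld: $1,731.62 × 0.2575 = $445.89
State tax withheld: $1,731.62 × 0.08 = $138.53
State disability insurance: $1,833.20 × 0.005 = $9.17
OASDI: $1,833.20 × 0.04 = $73.33
Gym membership: $71.71
Employee stock purchase plan: $1,833.20 × 0.03 = $55.00
Roth 401(k) contribution: $1,833.20 × 0.04 = $73.33
Total deductions = $101.58 + $445.89 + $138.53 + $9.17 + $73.33 + $71.71 + $55.00 + $73.33 = $968.54
Net pay = $1,833.20 − $968.54 = $864.66

$864.66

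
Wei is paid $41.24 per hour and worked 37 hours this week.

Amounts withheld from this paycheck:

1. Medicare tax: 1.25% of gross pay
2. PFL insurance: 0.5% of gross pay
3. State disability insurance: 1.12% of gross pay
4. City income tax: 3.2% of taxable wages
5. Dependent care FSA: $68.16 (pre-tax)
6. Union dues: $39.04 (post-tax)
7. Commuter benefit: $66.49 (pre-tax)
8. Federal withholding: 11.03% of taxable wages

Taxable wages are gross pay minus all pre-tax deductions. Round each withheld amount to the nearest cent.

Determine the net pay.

$1,110.43

Gross pay: 37 × $41.24 = $1,525.88
Dependent care FSA: $68.16
Commuter benefit: $66.49
Pre-tax total = $68.16 + $66.49 = $134.65
Taxable wages = $1,525.88 − $134.65 = $1,391.23
City income tax: $1,391.23 × 0.032 = $44.52
Federal withholding: $1,391.23 × 0.1103 = $153.45
State disability insurance: $1,525.88 × 0.0112 = $17.09
Medicare tax: $1,525.88 × 0.0125 = $19.07
PFL insurance: $1,525.88 × 0.005 = $7.63
Union dues: $39.04
Total deductions = $68.16 + $66.49 + $44.52 + $153.45 + $17.09 + $19.07 + $7.63 + $39.04 = $415.45
Net pay = $1,525.88 − $415.45 = $1,110.43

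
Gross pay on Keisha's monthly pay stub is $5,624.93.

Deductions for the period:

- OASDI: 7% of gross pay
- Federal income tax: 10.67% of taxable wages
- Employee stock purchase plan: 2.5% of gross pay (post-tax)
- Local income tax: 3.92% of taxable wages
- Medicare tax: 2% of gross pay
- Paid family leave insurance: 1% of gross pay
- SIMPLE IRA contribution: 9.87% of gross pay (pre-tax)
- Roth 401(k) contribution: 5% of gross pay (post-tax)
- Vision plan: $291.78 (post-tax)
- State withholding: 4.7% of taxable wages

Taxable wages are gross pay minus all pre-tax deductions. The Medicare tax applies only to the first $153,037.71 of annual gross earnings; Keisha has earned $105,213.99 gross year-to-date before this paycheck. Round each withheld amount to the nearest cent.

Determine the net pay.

SIMPLE IRA contribution: $5,624.93 × 0.0987 = $555.18
Taxable wages = $5,624.93 − $555.18 = $5,069.75
State withholding: $5,069.75 × 0.047 = $238.28
Federal income tax: $5,069.75 × 0.1067 = $540.94
Local income tax: $5,069.75 × 0.0392 = $198.73
Paid family leave insurance: $5,624.93 × 0.01 = $56.25
Medicare tax: cap not yet reached, full $5,624.93 is subject → $5,624.93 × 0.02 = $112.50
OASDI: $5,624.93 × 0.07 = $393.75
Vision plan: $291.78
Roth 401(k) contribution: $5,624.93 × 0.05 = $281.25
Employee stock purchase plan: $5,624.93 × 0.025 = $140.62
Total deductions = $555.18 + $238.28 + $540.94 + $198.73 + $56.25 + $112.50 + $393.75 + $291.78 + $281.25 + $140.62 = $2,809.28
Net pay = $5,624.93 − $2,809.28 = $2,815.65

$2,815.65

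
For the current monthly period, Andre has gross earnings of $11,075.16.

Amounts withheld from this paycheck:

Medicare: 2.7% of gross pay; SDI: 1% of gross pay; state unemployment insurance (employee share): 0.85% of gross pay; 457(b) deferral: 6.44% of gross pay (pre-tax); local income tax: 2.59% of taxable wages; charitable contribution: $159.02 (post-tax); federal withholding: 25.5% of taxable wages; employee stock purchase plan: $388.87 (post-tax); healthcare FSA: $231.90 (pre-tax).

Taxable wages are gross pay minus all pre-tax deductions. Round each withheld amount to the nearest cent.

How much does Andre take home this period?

$6,232.68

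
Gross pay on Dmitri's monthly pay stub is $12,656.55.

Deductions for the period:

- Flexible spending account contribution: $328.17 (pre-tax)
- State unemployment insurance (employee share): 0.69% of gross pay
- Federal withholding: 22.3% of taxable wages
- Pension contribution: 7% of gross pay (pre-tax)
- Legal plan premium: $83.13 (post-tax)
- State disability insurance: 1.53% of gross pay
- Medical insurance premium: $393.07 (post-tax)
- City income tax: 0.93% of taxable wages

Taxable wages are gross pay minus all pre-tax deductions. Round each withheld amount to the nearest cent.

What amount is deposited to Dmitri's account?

$8,027.17

Flexible spending account contribution: $328.17
Pension contribution: $12,656.55 × 0.07 = $885.96
Pre-tax total = $328.17 + $885.96 = $1,214.13
Taxable wages = $12,656.55 − $1,214.13 = $11,442.42
Federal withholding: $11,442.42 × 0.223 = $2,551.66
City income tax: $11,442.42 × 0.0093 = $106.41
State disability insurance: $12,656.55 × 0.0153 = $193.65
State unemployment insurance (employee share): $12,656.55 × 0.0069 = $87.33
Legal plan premium: $83.13
Medical insurance premium: $393.07
Total deductions = $328.17 + $885.96 + $2,551.66 + $106.41 + $193.65 + $87.33 + $83.13 + $393.07 = $4,629.38
Net pay = $12,656.55 − $4,629.38 = $8,027.17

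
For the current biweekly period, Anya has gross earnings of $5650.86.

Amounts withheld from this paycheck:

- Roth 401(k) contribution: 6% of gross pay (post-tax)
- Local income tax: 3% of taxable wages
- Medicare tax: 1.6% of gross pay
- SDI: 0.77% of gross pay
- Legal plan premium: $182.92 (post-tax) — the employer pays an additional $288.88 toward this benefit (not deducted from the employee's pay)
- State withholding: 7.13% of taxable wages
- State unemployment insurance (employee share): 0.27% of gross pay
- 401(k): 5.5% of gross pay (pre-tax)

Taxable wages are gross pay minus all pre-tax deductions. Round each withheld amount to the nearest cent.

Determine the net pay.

401(k): $5650.86 × 0.055 = $310.80
Taxable wages = $5650.86 − $310.80 = $5340.06
State withholding: $5340.06 × 0.0713 = $380.75
Local income tax: $5340.06 × 0.03 = $160.20
SDI: $5650.86 × 0.0077 = $43.51
State unemployment insurance (employee share): $5650.86 × 0.0027 = $15.26
Medicare tax: $5650.86 × 0.016 = $90.41
Roth 401(k) contribution: $5650.86 × 0.06 = $339.05
Legal plan premium: $182.92
(Employer's $288.88 toward legal plan premium is not withheld from the employee.)
Total deductions = $310.80 + $380.75 + $160.20 + $43.51 + $15.26 + $90.41 + $339.05 + $182.92 = $1522.90
Net pay = $5650.86 − $1522.90 = $4127.96

$4127.96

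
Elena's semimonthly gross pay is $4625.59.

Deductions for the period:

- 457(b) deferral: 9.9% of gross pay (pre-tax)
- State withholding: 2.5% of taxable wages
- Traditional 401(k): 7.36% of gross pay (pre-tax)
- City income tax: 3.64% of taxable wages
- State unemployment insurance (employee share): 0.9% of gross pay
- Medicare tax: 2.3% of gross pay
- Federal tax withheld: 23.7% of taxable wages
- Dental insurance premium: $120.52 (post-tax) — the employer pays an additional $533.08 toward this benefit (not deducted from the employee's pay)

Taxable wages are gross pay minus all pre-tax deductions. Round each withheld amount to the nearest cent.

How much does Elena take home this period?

Traditional 401(k): $4625.59 × 0.0736 = $340.44
457(b) deferral: $4625.59 × 0.099 = $457.93
Pre-tax total = $340.44 + $457.93 = $798.37
Taxable wages = $4625.59 − $798.37 = $3827.22
Federal tax withheld: $3827.22 × 0.237 = $907.05
State withholding: $3827.22 × 0.025 = $95.68
City income tax: $3827.22 × 0.0364 = $139.31
State unemployment insurance (employee share): $4625.59 × 0.009 = $41.63
Medicare tax: $4625.59 × 0.023 = $106.39
Dental insurance premium: $120.52
(Employer's $533.08 toward dental insurance premium is not withheld from the employee.)
Total deductions = $340.44 + $457.93 + $907.05 + $95.68 + $139.31 + $41.63 + $106.39 + $120.52 = $2208.95
Net pay = $4625.59 − $2208.95 = $2416.64

$2416.64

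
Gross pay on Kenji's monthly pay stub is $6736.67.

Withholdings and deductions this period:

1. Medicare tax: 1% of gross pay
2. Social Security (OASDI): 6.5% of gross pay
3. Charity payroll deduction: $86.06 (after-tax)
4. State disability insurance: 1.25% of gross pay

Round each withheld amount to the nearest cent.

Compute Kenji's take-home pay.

State disability insurance: $6736.67 × 0.0125 = $84.21
Medicare tax: $6736.67 × 0.01 = $67.37
Social Security (OASDI): $6736.67 × 0.065 = $437.88
Charity payroll deduction: $86.06
Total deductions = $84.21 + $67.37 + $437.88 + $86.06 = $675.52
Net pay = $6736.67 − $675.52 = $6061.15

$6061.15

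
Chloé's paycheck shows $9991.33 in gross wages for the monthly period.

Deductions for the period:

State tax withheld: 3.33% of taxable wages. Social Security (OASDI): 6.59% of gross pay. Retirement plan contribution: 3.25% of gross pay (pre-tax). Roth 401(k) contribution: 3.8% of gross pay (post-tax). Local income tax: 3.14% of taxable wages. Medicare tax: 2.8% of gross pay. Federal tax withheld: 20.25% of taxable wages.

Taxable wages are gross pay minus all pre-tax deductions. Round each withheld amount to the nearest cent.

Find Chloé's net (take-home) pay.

$5765.83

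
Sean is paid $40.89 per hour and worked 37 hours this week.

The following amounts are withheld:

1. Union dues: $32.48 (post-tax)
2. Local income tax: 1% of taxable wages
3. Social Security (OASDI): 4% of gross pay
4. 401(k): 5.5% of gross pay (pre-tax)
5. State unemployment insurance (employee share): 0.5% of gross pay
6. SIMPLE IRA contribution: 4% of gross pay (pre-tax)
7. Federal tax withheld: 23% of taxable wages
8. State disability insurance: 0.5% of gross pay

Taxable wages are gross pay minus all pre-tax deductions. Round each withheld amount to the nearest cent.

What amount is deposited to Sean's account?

Gross pay: 37 × $40.89 = $1,512.93
401(k): $1,512.93 × 0.055 = $83.21
SIMPLE IRA contribution: $1,512.93 × 0.04 = $60.52
Pre-tax total = $83.21 + $60.52 = $143.73
Taxable wages = $1,512.93 − $143.73 = $1,369.20
Federal tax withheld: $1,369.20 × 0.23 = $314.92
Local income tax: $1,369.20 × 0.01 = $13.69
State unemployment insurance (employee share): $1,512.93 × 0.005 = $7.56
Social Security (OASDI): $1,512.93 × 0.04 = $60.52
State disability insurance: $1,512.93 × 0.005 = $7.56
Union dues: $32.48
Total deductions = $83.21 + $60.52 + $314.92 + $13.69 + $7.56 + $60.52 + $7.56 + $32.48 = $580.46
Net pay = $1,512.93 − $580.46 = $932.47

$932.47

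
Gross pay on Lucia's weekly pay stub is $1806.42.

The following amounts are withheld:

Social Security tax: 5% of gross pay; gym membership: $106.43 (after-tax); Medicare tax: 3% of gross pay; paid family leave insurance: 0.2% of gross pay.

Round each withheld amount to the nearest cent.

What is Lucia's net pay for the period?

$1551.87

Medicare tax: $1806.42 × 0.03 = $54.19
Social Security tax: $1806.42 × 0.05 = $90.32
Paid family leave insurance: $1806.42 × 0.002 = $3.61
Gym membership: $106.43
Total deductions = $54.19 + $90.32 + $3.61 + $106.43 = $254.55
Net pay = $1806.42 − $254.55 = $1551.87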